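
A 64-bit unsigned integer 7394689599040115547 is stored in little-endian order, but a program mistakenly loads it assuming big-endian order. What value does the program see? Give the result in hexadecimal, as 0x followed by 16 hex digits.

0x5BD30FF702379F66

7394689599040115547 in 64-bit hexadecimal is 0x669F3702F70FD35B.
Stored little-endian, the bytes at ascending addresses are 5B D3 0F F7 02 37 9F 66.
Read back as big-endian, the last byte is least significant, giving 0x5BD30FF702379F66.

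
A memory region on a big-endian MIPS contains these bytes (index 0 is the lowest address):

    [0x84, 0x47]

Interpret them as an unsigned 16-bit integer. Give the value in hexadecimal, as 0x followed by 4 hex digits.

Big-endian: lowest address holds the most-significant byte.
The bytes are already most-significant first: 0x8447.

0x8447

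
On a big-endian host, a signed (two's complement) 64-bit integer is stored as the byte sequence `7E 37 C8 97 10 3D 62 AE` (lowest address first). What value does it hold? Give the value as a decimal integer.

9094958523636081326

Big-endian stores the most-significant byte at the lowest address.
The bytes are already most-significant first: 0x7E37C897103D62AE.
0x7E37C897103D62AE = 9094958523636081326.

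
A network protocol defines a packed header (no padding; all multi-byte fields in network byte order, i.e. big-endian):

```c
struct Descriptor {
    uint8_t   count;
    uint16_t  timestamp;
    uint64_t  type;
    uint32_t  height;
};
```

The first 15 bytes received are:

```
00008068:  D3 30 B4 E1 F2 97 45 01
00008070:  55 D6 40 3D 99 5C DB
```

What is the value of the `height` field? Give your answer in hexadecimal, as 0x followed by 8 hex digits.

`height` follows `count` (1 B), `timestamp` (2 B), `type` (8 B), so it starts at offset 1 + 2 + 8 = 11 and occupies 4 bytes.
Bytes at offsets 11..14: 3D 99 5C DB.
Big-endian: lowest address holds the most-significant byte.
The bytes are already most-significant first: 0x3D995CDB.

0x3D995CDB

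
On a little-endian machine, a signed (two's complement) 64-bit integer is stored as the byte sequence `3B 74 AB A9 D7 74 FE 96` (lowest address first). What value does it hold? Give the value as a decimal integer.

-7566481854322478021

Little-endian stores the least-significant byte at the lowest address.
Reassemble most-significant byte first: 96 FE 74 D7 A9 AB 74 3B → 0x96FE74D7A9AB743B.
Top bit is set, so as a signed 64-bit value this is 0x96FE74D7A9AB743B − 2^64 = -7566481854322478021.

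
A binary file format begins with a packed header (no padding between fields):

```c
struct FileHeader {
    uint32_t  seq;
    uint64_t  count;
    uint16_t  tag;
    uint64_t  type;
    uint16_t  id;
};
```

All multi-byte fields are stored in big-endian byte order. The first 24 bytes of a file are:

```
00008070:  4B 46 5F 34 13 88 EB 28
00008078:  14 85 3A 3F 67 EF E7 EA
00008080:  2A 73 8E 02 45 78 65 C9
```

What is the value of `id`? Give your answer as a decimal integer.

26057

`id` follows `seq` (4 B), `count` (8 B), `tag` (2 B), `type` (8 B), so it starts at offset 4 + 8 + 2 + 8 = 22 and occupies 2 bytes.
Bytes at offsets 22..23: 65 C9.
Big-endian: lowest address holds the most-significant byte.
The bytes are already most-significant first: 0x65C9.
0x65C9 = 26057.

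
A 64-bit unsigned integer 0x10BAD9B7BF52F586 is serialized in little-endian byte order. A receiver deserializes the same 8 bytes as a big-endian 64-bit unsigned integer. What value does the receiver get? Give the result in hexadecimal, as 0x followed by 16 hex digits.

Stored little-endian, the bytes at ascending addresses are 86 F5 52 BF B7 D9 BA 10.
Read back as big-endian, the last byte is least significant, giving 0x86F552BFB7D9BA10.

0x86F552BFB7D9BA10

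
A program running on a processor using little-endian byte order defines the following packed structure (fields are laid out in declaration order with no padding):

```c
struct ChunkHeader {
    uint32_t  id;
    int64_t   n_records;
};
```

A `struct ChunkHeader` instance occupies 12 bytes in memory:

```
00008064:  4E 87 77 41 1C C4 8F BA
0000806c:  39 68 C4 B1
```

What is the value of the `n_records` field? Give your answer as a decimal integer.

`n_records` follows `id` (4 bytes), so it starts at byte offset 4 and occupies 8 bytes.
Bytes at offsets 4..11: 1C C4 8F BA 39 68 C4 B1.
Little-endian: lowest address holds the least-significant byte.
Reassemble most-significant byte first: B1 C4 68 39 BA 8F C4 1C → 0xB1C46839BA8FC41C.
Top bit is set, so as a signed 64-bit value this is 0xB1C46839BA8FC41C − 2^64 = -5637266236408609764.

-5637266236408609764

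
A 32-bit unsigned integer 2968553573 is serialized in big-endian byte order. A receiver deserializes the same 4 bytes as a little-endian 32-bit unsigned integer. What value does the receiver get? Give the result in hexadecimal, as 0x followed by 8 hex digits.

0x6588F0B0

2968553573 in 32-bit hexadecimal is 0xB0F08865.
Stored big-endian, the bytes at ascending addresses are B0 F0 88 65.
Read back as little-endian, the first byte is least significant, giving 0x6588F0B0.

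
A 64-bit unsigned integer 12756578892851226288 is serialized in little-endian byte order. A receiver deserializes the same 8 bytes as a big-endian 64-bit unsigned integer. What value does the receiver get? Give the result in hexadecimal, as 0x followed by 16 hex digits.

12756578892851226288 in 64-bit hexadecimal is 0xB10878EA71A4A6B0.
Stored little-endian, the bytes at ascending addresses are B0 A6 A4 71 EA 78 08 B1.
Read back as big-endian, the last byte is least significant, giving 0xB0A6A471EA7808B1.

0xB0A6A471EA7808B1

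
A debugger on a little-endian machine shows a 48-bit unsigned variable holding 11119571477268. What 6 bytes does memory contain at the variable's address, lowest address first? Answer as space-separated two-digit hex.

11119571477268 in hexadecimal, padded to 48 bits, is 0x0A1CFA1BA314.
Split into bytes (most-significant first): 0A 1C FA 1B A3 14.
Little-endian stores the least-significant byte at the lowest address.
So at ascending addresses the bytes are 14 A3 1B FA 1C 0A.

14 A3 1B FA 1C 0A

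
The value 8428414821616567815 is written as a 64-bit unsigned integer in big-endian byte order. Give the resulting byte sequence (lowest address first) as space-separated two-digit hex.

8428414821616567815 in hexadecimal, padded to 64 bits, is 0x74F7BE9FE617C607.
Split into bytes (most-significant first): 74 F7 BE 9F E6 17 C6 07.
In big-endian order the high byte comes first in memory.
So the memory order matches the most-significant-first order: 74 F7 BE 9F E6 17 C6 07.

74 F7 BE 9F E6 17 C6 07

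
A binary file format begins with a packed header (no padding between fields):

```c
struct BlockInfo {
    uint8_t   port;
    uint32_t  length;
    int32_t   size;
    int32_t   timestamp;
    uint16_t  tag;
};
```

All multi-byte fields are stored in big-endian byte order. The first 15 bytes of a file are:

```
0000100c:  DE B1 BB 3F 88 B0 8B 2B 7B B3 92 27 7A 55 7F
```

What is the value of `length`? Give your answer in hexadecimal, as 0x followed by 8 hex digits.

`length` follows `port` (1 byte), so it starts at byte offset 1 and occupies 4 bytes.
Bytes at offsets 1..4: B1 BB 3F 88.
In big-endian order the high byte comes first in memory.
The bytes are already most-significant first: 0xB1BB3F88.

0xB1BB3F88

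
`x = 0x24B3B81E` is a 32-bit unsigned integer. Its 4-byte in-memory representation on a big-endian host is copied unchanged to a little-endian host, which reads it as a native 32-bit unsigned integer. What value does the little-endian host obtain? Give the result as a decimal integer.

515420964

Stored big-endian, the bytes at ascending addresses are 24 B3 B8 1E.
Read back as little-endian, the first byte is least significant, giving 0x1EB8B324.
0x1EB8B324 = 515420964.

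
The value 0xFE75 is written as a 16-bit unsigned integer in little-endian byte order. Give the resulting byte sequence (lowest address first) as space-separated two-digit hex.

Split into bytes (most-significant first): FE 75.
Little-endian stores the least-significant byte at the lowest address.
So at ascending addresses the bytes are 75 FE.

75 FE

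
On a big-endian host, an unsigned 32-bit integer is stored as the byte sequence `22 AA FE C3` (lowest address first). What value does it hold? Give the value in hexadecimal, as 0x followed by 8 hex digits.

0x22AAFEC3

Big-endian stores the most-significant byte at the lowest address.
The bytes are already most-significant first: 0x22AAFEC3.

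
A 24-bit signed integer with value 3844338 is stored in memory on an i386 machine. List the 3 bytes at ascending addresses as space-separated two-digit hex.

3844338 in hexadecimal, padded to 24 bits, is 0x3AA8F2.
Split into bytes (most-significant first): 3A A8 F2.
Little-endian stores the least-significant byte at the lowest address.
So at ascending addresses the bytes are F2 A8 3A.

F2 A8 3A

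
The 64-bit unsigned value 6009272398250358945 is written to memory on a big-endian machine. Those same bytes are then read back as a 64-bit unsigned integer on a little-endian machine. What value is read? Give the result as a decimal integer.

6009272398250358945 in 64-bit hexadecimal is 0x536539686045B8A1.
Stored big-endian, the bytes at ascending addresses are 53 65 39 68 60 45 B8 A1.
Read back as little-endian, the first byte is least significant, giving 0xA1B8456068396553.
0xA1B8456068396553 = 11653140316188927315.

11653140316188927315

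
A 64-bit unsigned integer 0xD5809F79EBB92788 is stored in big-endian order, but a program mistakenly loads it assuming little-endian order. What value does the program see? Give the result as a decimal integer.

9811014734258864341

Stored big-endian, the bytes at ascending addresses are D5 80 9F 79 EB B9 27 88.
Read back as little-endian, the first byte is least significant, giving 0x8827B9EB799F80D5.
0x8827B9EB799F80D5 = 9811014734258864341.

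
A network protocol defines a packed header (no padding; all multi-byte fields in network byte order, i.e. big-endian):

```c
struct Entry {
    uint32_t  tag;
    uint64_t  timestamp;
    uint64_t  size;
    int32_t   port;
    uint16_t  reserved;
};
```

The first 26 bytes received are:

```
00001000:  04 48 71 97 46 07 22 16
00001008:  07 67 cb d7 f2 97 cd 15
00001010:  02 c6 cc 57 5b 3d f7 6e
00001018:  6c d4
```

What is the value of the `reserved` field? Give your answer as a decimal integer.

`reserved` follows `tag` (4 B), `timestamp` (8 B), `size` (8 B), `port` (4 B), so it starts at offset 4 + 8 + 8 + 4 = 24 and occupies 2 bytes.
Bytes at offsets 24..25: 6C D4.
Big-endian stores the most-significant byte at the lowest address.
The bytes are already most-significant first: 0x6CD4.
0x6CD4 = 27860.

27860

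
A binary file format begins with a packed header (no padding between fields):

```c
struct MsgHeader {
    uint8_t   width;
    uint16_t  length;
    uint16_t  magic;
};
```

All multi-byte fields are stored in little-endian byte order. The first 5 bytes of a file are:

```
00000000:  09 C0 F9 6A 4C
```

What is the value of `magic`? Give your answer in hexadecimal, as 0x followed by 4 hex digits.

0x4C6A

`magic` follows `width` (1 B), `length` (2 B), so it starts at offset 1 + 2 = 3 and occupies 2 bytes.
Bytes at offsets 3..4: 6A 4C.
Little-endian stores the least-significant byte at the lowest address.
Reassemble most-significant byte first: 4C 6A → 0x4C6A.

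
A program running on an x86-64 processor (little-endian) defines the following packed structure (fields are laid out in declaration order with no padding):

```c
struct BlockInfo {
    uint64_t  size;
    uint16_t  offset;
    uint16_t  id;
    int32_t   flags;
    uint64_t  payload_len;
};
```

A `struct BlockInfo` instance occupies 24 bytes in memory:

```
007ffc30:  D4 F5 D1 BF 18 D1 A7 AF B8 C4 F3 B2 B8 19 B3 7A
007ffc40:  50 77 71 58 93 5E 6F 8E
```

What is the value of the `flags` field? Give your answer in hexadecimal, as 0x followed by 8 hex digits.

0x7AB319B8

`flags` follows `size` (8 B), `offset` (2 B), `id` (2 B), so it starts at offset 8 + 2 + 2 = 12 and occupies 4 bytes.
Bytes at offsets 12..15: B8 19 B3 7A.
Little-endian: lowest address holds the least-significant byte.
Reassemble most-significant byte first: 7A B3 19 B8 → 0x7AB319B8.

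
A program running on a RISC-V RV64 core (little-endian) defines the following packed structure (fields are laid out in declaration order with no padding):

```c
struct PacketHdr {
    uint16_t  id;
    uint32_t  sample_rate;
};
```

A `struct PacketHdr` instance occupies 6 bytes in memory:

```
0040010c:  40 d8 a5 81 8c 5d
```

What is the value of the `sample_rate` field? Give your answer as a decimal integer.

`sample_rate` follows `id` (2 bytes), so it starts at byte offset 2 and occupies 4 bytes.
Bytes at offsets 2..5: A5 81 8C 5D.
Little-endian stores the least-significant byte at the lowest address.
Reassemble most-significant byte first: 5D 8C 81 A5 → 0x5D8C81A5.
0x5D8C81A5 = 1569489317.

1569489317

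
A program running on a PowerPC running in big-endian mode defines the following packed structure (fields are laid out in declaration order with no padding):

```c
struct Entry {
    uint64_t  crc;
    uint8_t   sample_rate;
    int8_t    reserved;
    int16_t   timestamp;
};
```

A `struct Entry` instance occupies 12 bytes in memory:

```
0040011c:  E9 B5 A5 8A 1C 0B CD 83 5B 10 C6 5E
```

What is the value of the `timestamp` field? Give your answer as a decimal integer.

`timestamp` follows `crc` (8 B), `sample_rate` (1 B), `reserved` (1 B), so it starts at offset 8 + 1 + 1 = 10 and occupies 2 bytes.
Bytes at offsets 10..11: C6 5E.
In big-endian order the high byte comes first in memory.
The bytes are already most-significant first: 0xC65E.
Top bit is set, so as a signed 16-bit value this is 0xC65E − 2^16 = -14754.

-14754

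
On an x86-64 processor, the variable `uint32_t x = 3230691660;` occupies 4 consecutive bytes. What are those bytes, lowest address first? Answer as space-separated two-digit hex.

4C 71 90 C0

3230691660 in hexadecimal, padded to 32 bits, is 0xC090714C.
Split into bytes (most-significant first): C0 90 71 4C.
Little-endian: lowest address holds the least-significant byte.
So at ascending addresses the bytes are 4C 71 90 C0.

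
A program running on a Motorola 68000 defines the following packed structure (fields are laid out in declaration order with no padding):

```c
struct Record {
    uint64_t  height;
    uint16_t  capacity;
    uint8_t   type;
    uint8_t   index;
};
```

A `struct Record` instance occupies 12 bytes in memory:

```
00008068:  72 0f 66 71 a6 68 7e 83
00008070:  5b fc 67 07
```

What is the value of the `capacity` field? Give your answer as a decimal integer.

`capacity` follows `height` (8 bytes), so it starts at byte offset 8 and occupies 2 bytes.
Bytes at offsets 8..9: 5B FC.
Big-endian stores the most-significant byte at the lowest address.
The bytes are already most-significant first: 0x5BFC.
0x5BFC = 23548.

23548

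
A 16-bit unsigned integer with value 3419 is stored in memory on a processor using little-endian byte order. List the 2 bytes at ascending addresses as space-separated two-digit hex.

5B 0D

3419 in hexadecimal, padded to 16 bits, is 0x0D5B.
Split into bytes (most-significant first): 0D 5B.
Little-endian: lowest address holds the least-significant byte.
So at ascending addresses the bytes are 5B 0D.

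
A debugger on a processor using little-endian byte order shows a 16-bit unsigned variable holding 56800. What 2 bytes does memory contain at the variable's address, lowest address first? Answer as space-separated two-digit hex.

E0 DD

56800 in hexadecimal, padded to 16 bits, is 0xDDE0.
Split into bytes (most-significant first): DD E0.
Little-endian: lowest address holds the least-significant byte.
So at ascending addresses the bytes are E0 DD.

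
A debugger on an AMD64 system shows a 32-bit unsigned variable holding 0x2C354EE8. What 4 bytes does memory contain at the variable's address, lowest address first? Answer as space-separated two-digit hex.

E8 4E 35 2C

Split into bytes (most-significant first): 2C 35 4E E8.
Little-endian stores the least-significant byte at the lowest address.
So at ascending addresses the bytes are E8 4E 35 2C.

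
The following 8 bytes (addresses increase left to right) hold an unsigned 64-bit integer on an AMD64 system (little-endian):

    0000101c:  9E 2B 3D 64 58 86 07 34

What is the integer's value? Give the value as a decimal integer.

Little-endian stores the least-significant byte at the lowest address.
Reassemble most-significant byte first: 34 07 86 58 64 3D 2B 9E → 0x34078658643D2B9E.
0x34078658643D2B9E = 3749112929006201758.

3749112929006201758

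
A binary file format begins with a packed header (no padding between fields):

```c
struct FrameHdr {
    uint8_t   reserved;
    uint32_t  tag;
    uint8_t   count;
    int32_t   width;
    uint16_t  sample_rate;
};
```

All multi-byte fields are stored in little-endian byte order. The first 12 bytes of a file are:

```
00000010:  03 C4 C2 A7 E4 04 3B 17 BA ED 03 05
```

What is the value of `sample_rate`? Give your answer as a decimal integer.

`sample_rate` follows `reserved` (1 B), `tag` (4 B), `count` (1 B), `width` (4 B), so it starts at offset 1 + 4 + 1 + 4 = 10 and occupies 2 bytes.
Bytes at offsets 10..11: 03 05.
Little-endian: lowest address holds the least-significant byte.
Reassemble most-significant byte first: 05 03 → 0x0503.
0x0503 = 1283.

1283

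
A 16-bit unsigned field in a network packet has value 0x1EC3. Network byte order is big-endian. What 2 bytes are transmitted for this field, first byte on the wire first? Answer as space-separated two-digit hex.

Split into bytes (most-significant first): 1E C3.
Big-endian: lowest address holds the most-significant byte.
So the memory order matches the most-significant-first order: 1E C3.

1E C3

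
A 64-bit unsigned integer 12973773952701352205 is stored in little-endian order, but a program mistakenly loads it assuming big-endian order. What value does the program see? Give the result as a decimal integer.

12973773952701352205 in 64-bit hexadecimal is 0xB40C1AAC06FAC90D.
Stored little-endian, the bytes at ascending addresses are 0D C9 FA 06 AC 1A 0C B4.
Read back as big-endian, the last byte is least significant, giving 0x0DC9FA06AC1A0CB4.
0x0DC9FA06AC1A0CB4 = 993600099376041140.

993600099376041140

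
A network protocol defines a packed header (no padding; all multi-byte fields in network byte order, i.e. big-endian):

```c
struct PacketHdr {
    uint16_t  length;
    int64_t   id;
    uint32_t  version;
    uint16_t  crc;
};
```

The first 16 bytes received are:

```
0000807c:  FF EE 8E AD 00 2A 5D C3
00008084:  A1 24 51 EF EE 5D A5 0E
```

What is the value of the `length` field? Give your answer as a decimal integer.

`length` is the first field, at byte offset 0, occupying 2 bytes.
Bytes at offsets 0..1: FF EE.
Big-endian: lowest address holds the most-significant byte.
The bytes are already most-significant first: 0xFFEE.
0xFFEE = 65518.

65518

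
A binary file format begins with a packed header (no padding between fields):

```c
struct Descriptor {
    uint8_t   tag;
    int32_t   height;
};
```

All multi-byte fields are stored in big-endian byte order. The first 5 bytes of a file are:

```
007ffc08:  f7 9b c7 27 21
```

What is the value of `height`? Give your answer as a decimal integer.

`height` follows `tag` (1 byte), so it starts at byte offset 1 and occupies 4 bytes.
Bytes at offsets 1..4: 9B C7 27 21.
Big-endian stores the most-significant byte at the lowest address.
The bytes are already most-significant first: 0x9BC72721.
Top bit is set, so as a signed 32-bit value this is 0x9BC72721 − 2^32 = -1681447135.

-1681447135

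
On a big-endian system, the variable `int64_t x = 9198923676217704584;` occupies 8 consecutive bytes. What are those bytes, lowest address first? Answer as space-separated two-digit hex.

9198923676217704584 in hexadecimal, padded to 64 bits, is 0x7FA9245874E30088.
Split into bytes (most-significant first): 7F A9 24 58 74 E3 00 88.
In big-endian order the high byte comes first in memory.
So the memory order matches the most-significant-first order: 7F A9 24 58 74 E3 00 88.

7F A9 24 58 74 E3 00 88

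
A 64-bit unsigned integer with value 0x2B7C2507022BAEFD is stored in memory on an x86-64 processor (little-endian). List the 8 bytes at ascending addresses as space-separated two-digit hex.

Split into bytes (most-significant first): 2B 7C 25 07 02 2B AE FD.
In little-endian order the low byte comes first in memory.
So at ascending addresses the bytes are FD AE 2B 02 07 25 7C 2B.

FD AE 2B 02 07 25 7C 2B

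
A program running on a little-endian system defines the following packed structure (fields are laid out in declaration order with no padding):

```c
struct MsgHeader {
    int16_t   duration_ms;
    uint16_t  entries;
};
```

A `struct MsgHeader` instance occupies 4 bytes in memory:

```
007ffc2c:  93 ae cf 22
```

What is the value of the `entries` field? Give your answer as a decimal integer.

8911

`entries` follows `duration_ms` (2 bytes), so it starts at byte offset 2 and occupies 2 bytes.
Bytes at offsets 2..3: CF 22.
In little-endian order the low byte comes first in memory.
Reassemble most-significant byte first: 22 CF → 0x22CF.
0x22CF = 8911.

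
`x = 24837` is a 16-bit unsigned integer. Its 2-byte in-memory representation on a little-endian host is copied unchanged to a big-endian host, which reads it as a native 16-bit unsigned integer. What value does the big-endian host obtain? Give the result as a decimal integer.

1377

24837 in 16-bit hexadecimal is 0x6105.
Stored little-endian, the bytes at ascending addresses are 05 61.
Read back as big-endian, the last byte is least significant, giving 0x0561.
0x0561 = 1377.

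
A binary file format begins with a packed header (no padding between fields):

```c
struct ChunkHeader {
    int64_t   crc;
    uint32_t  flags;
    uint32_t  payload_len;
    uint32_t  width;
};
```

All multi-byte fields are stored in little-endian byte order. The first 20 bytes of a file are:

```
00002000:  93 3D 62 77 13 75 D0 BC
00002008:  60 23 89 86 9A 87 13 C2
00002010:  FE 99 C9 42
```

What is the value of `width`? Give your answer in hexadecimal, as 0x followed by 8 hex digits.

0x42C999FE

`width` follows `crc` (8 B), `flags` (4 B), `payload_len` (4 B), so it starts at offset 8 + 4 + 4 = 16 and occupies 4 bytes.
Bytes at offsets 16..19: FE 99 C9 42.
Little-endian: lowest address holds the least-significant byte.
Reassemble most-significant byte first: 42 C9 99 FE → 0x42C999FE.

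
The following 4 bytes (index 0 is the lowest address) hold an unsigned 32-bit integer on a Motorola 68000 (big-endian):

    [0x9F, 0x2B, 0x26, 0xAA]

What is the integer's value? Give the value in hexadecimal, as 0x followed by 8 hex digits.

0x9F2B26AA

In big-endian order the high byte comes first in memory.
The bytes are already most-significant first: 0x9F2B26AA.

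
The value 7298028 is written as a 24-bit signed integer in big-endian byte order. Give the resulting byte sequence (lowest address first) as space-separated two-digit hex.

6F 5B EC

7298028 in hexadecimal, padded to 24 bits, is 0x6F5BEC.
Split into bytes (most-significant first): 6F 5B EC.
In big-endian order the high byte comes first in memory.
So the memory order matches the most-significant-first order: 6F 5B EC.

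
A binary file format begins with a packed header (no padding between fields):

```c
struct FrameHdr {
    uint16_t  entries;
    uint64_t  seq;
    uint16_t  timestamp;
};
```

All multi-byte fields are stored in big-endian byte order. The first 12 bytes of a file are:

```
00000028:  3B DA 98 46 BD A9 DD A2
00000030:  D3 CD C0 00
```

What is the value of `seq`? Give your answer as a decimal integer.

10972666079400350669

`seq` follows `entries` (2 bytes), so it starts at byte offset 2 and occupies 8 bytes.
Bytes at offsets 2..9: 98 46 BD A9 DD A2 D3 CD.
Big-endian: lowest address holds the most-significant byte.
The bytes are already most-significant first: 0x9846BDA9DDA2D3CD.
0x9846BDA9DDA2D3CD = 10972666079400350669.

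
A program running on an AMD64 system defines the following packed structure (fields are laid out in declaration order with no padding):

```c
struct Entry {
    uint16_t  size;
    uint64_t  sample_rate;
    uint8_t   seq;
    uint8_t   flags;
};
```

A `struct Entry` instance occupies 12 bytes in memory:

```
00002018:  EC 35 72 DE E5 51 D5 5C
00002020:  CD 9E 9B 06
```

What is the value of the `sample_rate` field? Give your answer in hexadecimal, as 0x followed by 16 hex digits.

`sample_rate` follows `size` (2 bytes), so it starts at byte offset 2 and occupies 8 bytes.
Bytes at offsets 2..9: 72 DE E5 51 D5 5C CD 9E.
Little-endian stores the least-significant byte at the lowest address.
Reassemble most-significant byte first: 9E CD 5C D5 51 E5 DE 72 → 0x9ECD5CD551E5DE72.

0x9ECD5CD551E5DE72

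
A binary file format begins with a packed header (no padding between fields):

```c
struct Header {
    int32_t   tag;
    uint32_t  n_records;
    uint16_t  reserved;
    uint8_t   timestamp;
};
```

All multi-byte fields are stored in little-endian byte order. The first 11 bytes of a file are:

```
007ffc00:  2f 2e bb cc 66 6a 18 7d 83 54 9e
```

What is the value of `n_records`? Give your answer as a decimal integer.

2098752102

`n_records` follows `tag` (4 bytes), so it starts at byte offset 4 and occupies 4 bytes.
Bytes at offsets 4..7: 66 6A 18 7D.
In little-endian order the low byte comes first in memory.
Reassemble most-significant byte first: 7D 18 6A 66 → 0x7D186A66.
0x7D186A66 = 2098752102.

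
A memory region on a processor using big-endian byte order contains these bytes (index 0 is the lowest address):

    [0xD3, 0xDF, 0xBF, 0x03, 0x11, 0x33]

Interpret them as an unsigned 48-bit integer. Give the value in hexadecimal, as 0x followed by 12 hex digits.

0xD3DFBF031133

In big-endian order the high byte comes first in memory.
The bytes are already most-significant first: 0xD3DFBF031133.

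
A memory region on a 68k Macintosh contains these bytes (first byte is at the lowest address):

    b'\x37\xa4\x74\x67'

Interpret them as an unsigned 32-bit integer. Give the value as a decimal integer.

933524583

Big-endian stores the most-significant byte at the lowest address.
The bytes are already most-significant first: 0x37A47467.
0x37A47467 = 933524583.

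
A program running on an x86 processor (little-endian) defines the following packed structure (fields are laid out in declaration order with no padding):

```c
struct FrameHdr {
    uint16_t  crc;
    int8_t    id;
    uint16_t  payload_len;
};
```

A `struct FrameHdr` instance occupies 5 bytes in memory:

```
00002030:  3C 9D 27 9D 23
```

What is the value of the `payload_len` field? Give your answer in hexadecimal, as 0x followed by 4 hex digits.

0x239D

`payload_len` follows `crc` (2 B), `id` (1 B), so it starts at offset 2 + 1 = 3 and occupies 2 bytes.
Bytes at offsets 3..4: 9D 23.
Little-endian: lowest address holds the least-significant byte.
Reassemble most-significant byte first: 23 9D → 0x239D.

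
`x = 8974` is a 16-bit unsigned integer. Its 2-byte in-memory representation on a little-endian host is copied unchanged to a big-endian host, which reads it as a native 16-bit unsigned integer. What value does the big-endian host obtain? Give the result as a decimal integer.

3619

8974 in 16-bit hexadecimal is 0x230E.
Stored little-endian, the bytes at ascending addresses are 0E 23.
Read back as big-endian, the last byte is least significant, giving 0x0E23.
0x0E23 = 3619.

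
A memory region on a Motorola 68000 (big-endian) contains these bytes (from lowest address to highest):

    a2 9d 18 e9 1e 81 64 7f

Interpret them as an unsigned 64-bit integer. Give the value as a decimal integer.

In big-endian order the high byte comes first in memory.
The bytes are already most-significant first: 0xA29D18E91E81647F.
0xA29D18E91E81647F = 11717549195006141567.

11717549195006141567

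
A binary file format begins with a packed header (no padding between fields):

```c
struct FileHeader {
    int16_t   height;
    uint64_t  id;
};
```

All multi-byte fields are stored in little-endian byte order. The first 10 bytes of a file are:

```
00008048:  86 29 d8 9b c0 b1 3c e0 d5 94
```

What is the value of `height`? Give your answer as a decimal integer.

`height` is the first field, at byte offset 0, occupying 2 bytes.
Bytes at offsets 0..1: 86 29.
In little-endian order the low byte comes first in memory.
Reassemble most-significant byte first: 29 86 → 0x2986.
0x2986 = 10630.

10630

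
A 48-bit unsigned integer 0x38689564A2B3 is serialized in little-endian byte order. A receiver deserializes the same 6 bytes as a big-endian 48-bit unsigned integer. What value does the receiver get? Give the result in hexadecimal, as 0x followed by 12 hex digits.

Stored little-endian, the bytes at ascending addresses are B3 A2 64 95 68 38.
Read back as big-endian, the last byte is least significant, giving 0xB3A264956838.

0xB3A264956838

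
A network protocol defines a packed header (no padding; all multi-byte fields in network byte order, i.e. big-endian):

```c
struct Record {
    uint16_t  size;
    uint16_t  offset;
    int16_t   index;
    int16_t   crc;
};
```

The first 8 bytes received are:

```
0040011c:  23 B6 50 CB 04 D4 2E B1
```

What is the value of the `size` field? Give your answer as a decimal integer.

`size` is the first field, at byte offset 0, occupying 2 bytes.
Bytes at offsets 0..1: 23 B6.
Big-endian: lowest address holds the most-significant byte.
The bytes are already most-significant first: 0x23B6.
0x23B6 = 9142.

9142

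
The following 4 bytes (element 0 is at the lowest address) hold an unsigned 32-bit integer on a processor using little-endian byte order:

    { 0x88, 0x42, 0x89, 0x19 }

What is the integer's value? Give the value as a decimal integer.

Little-endian stores the least-significant byte at the lowest address.
Reassemble most-significant byte first: 19 89 42 88 → 0x19894288.
0x19894288 = 428425864.

428425864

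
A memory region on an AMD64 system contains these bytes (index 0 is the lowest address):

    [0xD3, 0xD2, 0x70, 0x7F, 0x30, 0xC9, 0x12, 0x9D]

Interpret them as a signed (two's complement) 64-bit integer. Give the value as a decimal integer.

-7128414050040360237

Little-endian: lowest address holds the least-significant byte.
Reassemble most-significant byte first: 9D 12 C9 30 7F 70 D2 D3 → 0x9D12C9307F70D2D3.
Top bit is set, so as a signed 64-bit value this is 0x9D12C9307F70D2D3 − 2^64 = -7128414050040360237.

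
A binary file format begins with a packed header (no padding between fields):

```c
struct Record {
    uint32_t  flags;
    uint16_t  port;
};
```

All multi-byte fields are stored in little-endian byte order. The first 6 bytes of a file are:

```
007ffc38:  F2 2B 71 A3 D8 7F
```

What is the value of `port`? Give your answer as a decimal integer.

`port` follows `flags` (4 bytes), so it starts at byte offset 4 and occupies 2 bytes.
Bytes at offsets 4..5: D8 7F.
Little-endian stores the least-significant byte at the lowest address.
Reassemble most-significant byte first: 7F D8 → 0x7FD8.
0x7FD8 = 32728.

32728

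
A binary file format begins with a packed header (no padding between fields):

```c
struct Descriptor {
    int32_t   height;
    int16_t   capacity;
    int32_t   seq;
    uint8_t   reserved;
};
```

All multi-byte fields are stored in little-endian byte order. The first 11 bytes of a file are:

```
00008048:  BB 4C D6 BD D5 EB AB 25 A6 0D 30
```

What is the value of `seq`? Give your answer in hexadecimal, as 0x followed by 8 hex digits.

0x0DA625AB

`seq` follows `height` (4 B), `capacity` (2 B), so it starts at offset 4 + 2 = 6 and occupies 4 bytes.
Bytes at offsets 6..9: AB 25 A6 0D.
Little-endian: lowest address holds the least-significant byte.
Reassemble most-significant byte first: 0D A6 25 AB → 0x0DA625AB.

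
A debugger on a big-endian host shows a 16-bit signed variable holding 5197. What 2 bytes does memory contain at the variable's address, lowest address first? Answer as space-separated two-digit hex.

14 4D

5197 in hexadecimal, padded to 16 bits, is 0x144D.
Split into bytes (most-significant first): 14 4D.
Big-endian: lowest address holds the most-significant byte.
So the memory order matches the most-significant-first order: 14 4D.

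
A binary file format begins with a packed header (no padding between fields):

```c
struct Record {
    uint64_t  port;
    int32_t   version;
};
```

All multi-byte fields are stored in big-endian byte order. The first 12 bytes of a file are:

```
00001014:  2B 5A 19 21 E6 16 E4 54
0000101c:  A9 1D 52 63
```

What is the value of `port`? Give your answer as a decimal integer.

3123836924919735380

`port` is the first field, at byte offset 0, occupying 8 bytes.
Bytes at offsets 0..7: 2B 5A 19 21 E6 16 E4 54.
Big-endian: lowest address holds the most-significant byte.
The bytes are already most-significant first: 0x2B5A1921E616E454.
0x2B5A1921E616E454 = 3123836924919735380.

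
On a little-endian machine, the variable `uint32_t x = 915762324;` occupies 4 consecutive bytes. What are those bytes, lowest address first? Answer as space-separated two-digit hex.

915762324 in hexadecimal, padded to 32 bits, is 0x36956C94.
Split into bytes (most-significant first): 36 95 6C 94.
Little-endian: lowest address holds the least-significant byte.
So at ascending addresses the bytes are 94 6C 95 36.

94 6C 95 36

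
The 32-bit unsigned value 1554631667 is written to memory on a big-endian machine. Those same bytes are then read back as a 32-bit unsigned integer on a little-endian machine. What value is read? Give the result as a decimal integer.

1554631667 in 32-bit hexadecimal is 0x5CA9CBF3.
Stored big-endian, the bytes at ascending addresses are 5C A9 CB F3.
Read back as little-endian, the first byte is least significant, giving 0xF3CBA95C.
0xF3CBA95C = 4090210652.

4090210652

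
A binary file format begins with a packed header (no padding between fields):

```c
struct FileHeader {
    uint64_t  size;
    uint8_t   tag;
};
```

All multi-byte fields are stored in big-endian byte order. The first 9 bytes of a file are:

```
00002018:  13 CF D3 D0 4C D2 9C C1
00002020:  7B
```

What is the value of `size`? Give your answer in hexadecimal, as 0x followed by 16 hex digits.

`size` is the first field, at byte offset 0, occupying 8 bytes.
Bytes at offsets 0..7: 13 CF D3 D0 4C D2 9C C1.
Big-endian stores the most-significant byte at the lowest address.
The bytes are already most-significant first: 0x13CFD3D04CD29CC1.

0x13CFD3D04CD29CC1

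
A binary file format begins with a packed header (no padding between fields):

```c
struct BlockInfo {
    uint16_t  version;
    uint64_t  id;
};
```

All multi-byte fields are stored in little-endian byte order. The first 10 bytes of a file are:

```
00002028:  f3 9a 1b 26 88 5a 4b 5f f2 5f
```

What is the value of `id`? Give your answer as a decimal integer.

`id` follows `version` (2 bytes), so it starts at byte offset 2 and occupies 8 bytes.
Bytes at offsets 2..9: 1B 26 88 5A 4B 5F F2 5F.
Little-endian: lowest address holds the least-significant byte.
Reassemble most-significant byte first: 5F F2 5F 4B 5A 88 26 1B → 0x5FF25F4B5A88261B.
0x5FF25F4B5A88261B = 6913693155213190683.

6913693155213190683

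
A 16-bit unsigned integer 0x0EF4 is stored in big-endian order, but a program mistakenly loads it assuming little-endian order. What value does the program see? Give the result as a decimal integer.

62478

Stored big-endian, the bytes at ascending addresses are 0E F4.
Read back as little-endian, the first byte is least significant, giving 0xF40E.
0xF40E = 62478.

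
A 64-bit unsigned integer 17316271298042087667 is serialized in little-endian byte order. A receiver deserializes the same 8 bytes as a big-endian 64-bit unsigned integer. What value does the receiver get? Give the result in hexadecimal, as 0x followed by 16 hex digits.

0xF348170200C14FF0

17316271298042087667 in 64-bit hexadecimal is 0xF04FC100021748F3.
Stored little-endian, the bytes at ascending addresses are F3 48 17 02 00 C1 4F F0.
Read back as big-endian, the last byte is least significant, giving 0xF348170200C14FF0.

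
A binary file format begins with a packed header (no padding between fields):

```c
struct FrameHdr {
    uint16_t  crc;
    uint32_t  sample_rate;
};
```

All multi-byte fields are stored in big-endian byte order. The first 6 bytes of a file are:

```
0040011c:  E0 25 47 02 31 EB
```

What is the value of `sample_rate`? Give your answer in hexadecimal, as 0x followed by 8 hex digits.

`sample_rate` follows `crc` (2 bytes), so it starts at byte offset 2 and occupies 4 bytes.
Bytes at offsets 2..5: 47 02 31 EB.
Big-endian stores the most-significant byte at the lowest address.
The bytes are already most-significant first: 0x470231EB.

0x470231EB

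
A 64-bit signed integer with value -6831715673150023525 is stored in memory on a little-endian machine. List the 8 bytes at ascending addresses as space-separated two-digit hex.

9B 98 6C 8F CA DE 30 A1

Two's complement of -6831715673150023525 in 64 bits: 6831715673150023525 = 0x5ECF213570936765; invert → 0xA130DECA8F6C989A; add 1 → 0xA130DECA8F6C989B.
Split into bytes (most-significant first): A1 30 DE CA 8F 6C 98 9B.
In little-endian order the low byte comes first in memory.
So at ascending addresses the bytes are 9B 98 6C 8F CA DE 30 A1.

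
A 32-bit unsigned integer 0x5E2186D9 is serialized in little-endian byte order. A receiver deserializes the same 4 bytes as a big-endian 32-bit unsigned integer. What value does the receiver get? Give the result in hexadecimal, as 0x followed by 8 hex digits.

0xD986215E

Stored little-endian, the bytes at ascending addresses are D9 86 21 5E.
Read back as big-endian, the last byte is least significant, giving 0xD986215E.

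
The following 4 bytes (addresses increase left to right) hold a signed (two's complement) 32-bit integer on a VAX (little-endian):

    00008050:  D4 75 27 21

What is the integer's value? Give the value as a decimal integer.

556234196

Little-endian: lowest address holds the least-significant byte.
Reassemble most-significant byte first: 21 27 75 D4 → 0x212775D4.
0x212775D4 = 556234196.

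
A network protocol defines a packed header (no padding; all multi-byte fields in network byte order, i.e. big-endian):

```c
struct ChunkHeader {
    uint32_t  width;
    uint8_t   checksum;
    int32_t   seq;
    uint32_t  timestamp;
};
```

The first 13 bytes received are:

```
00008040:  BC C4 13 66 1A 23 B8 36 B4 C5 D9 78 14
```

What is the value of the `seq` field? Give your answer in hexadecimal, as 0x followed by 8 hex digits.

`seq` follows `width` (4 B), `checksum` (1 B), so it starts at offset 4 + 1 = 5 and occupies 4 bytes.
Bytes at offsets 5..8: 23 B8 36 B4.
Big-endian: lowest address holds the most-significant byte.
The bytes are already most-significant first: 0x23B836B4.

0x23B836B4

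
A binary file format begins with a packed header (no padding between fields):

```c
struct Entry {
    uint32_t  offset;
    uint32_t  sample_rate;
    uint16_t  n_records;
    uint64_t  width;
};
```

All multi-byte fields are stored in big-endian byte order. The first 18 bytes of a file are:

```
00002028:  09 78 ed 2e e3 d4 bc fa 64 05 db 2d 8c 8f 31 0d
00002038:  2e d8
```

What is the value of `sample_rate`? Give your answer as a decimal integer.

3822370042

`sample_rate` follows `offset` (4 bytes), so it starts at byte offset 4 and occupies 4 bytes.
Bytes at offsets 4..7: E3 D4 BC FA.
Big-endian: lowest address holds the most-significant byte.
The bytes are already most-significant first: 0xE3D4BCFA.
0xE3D4BCFA = 3822370042.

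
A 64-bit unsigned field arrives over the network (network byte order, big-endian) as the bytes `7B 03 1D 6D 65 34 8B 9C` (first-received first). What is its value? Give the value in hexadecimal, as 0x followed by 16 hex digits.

In big-endian order the high byte comes first in memory.
The bytes are already most-significant first: 0x7B031D6D65348B9C.

0x7B031D6D65348B9C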